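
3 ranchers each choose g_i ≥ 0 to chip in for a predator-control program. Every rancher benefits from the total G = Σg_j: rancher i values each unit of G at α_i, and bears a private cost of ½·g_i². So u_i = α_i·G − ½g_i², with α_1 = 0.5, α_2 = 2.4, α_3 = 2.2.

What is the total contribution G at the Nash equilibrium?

5.1

Rancher i's FOC: ∂u_i/∂g_i = α_i − g_i = 0, so g_i* = α_i.
NE contributions = (0.5, 2.4, 2.2); G = 5.1.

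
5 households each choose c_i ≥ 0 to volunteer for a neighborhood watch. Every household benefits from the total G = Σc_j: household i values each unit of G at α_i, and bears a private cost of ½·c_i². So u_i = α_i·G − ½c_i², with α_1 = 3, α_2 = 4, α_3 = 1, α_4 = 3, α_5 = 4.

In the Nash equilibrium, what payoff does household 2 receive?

52

Household i's FOC: ∂u_i/∂c_i = α_i − c_i = 0, so c_i* = α_i.
NE contributions = (3, 4, 1, 3, 4); G = 15.
u_2 = α_2·G − ½·(c_2)² = 4·15 − ½·4² = 52.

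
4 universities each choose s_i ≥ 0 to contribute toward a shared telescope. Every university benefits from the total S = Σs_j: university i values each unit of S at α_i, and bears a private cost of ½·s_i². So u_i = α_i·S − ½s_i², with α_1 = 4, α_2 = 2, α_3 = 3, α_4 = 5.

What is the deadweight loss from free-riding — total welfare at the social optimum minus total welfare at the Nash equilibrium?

223

University i's FOC: ∂u_i/∂s_i = α_i − s_i = 0, so s_i* = α_i.
NE contributions = (4, 2, 3, 5); S = 14.
W^NE = (Σα)·S − ½Σα_i² = 14² − ½·54 = 169.
Planner sets s_i = Σα_j = 14 for every i, so S^SO = 4·14 = 56.
W^SO = (Σα)·S^SO − ½·4·(Σα)² = (4/2)·14² = 392.
Deadweight loss = W^SO − W^NE = 223.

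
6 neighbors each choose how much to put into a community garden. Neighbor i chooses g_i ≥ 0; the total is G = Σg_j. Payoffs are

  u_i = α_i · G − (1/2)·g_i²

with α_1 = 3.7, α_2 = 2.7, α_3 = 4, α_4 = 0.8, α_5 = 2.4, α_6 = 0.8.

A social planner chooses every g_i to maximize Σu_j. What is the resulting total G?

Planner FOC: ∂(Σu_j)/∂g_i = (Σα_j) − g_i = 0, so g_i^SO = Σα_j = 14.4 for every i; G^SO = 86.4.

86.4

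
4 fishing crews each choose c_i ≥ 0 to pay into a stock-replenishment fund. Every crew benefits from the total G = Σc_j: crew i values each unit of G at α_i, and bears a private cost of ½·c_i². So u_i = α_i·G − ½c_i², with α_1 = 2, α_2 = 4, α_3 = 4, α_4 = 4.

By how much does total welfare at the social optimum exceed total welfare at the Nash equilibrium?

222

Crew i's FOC: ∂u_i/∂c_i = α_i − c_i = 0, so c_i* = α_i.
NE contributions = (2, 4, 4, 4); G = 14.
W^NE = (Σα)·G − ½Σα_i² = 14² − ½·52 = 170.
Planner sets c_i = Σα_j = 14 for every i, so G^SO = 4·14 = 56.
W^SO = (Σα)·G^SO − ½·4·(Σα)² = (4/2)·14² = 392.
Deadweight loss = W^SO − W^NE = 222.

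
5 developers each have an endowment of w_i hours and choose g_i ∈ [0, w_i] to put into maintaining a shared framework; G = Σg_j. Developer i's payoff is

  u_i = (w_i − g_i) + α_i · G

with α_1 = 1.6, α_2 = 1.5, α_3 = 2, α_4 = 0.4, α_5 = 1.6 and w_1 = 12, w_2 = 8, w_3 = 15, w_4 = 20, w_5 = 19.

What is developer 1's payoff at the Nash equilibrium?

86.4

∂u_i/∂g_i = α_i − 1, so developer i contributes w_i if α_i > 1, else 0.
α_i > 1 for i ∈ {1, 2, 3, 5}; NE contributions (12, 8, 15, 0, 19), G = 54.
u_1 = (12 − 12) + 1.6·54 = 86.4.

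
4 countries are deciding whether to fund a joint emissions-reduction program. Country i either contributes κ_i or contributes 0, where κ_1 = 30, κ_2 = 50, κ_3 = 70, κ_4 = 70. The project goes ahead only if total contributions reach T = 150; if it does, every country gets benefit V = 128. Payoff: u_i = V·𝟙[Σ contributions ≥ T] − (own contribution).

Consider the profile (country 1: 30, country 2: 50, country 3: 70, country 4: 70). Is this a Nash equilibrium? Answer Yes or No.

Total = 220 ≥ 150: provided.
Country 1 (pledges 30, payoff 98): dropping to 0 → total 190, payoff 128. Profitable deviation.

No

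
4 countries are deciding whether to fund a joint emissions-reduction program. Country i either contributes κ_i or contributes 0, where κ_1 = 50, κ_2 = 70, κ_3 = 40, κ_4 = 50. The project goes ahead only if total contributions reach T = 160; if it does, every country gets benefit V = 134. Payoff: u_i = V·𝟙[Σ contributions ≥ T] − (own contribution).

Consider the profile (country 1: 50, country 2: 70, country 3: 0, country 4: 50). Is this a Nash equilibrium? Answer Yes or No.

Yes

Total = 170 ≥ 160: provided.
Country 1 (pledges 50, payoff 84): dropping to 0 → total 120, payoff 0. No gain.
Country 2 (pledges 70, payoff 64): dropping to 0 → total 100, payoff 0. No gain.
Country 3 (pledges 0, payoff 134): pledging 40 → total 210, payoff 94. No gain.
Country 4 (pledges 50, payoff 84): dropping to 0 → total 120, payoff 0. No gain.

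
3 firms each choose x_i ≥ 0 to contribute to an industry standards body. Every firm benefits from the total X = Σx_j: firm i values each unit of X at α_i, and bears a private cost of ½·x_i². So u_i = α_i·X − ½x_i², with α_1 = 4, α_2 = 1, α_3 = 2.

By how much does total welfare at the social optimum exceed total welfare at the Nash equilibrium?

35

Firm i's FOC: ∂u_i/∂x_i = α_i − x_i = 0, so x_i* = α_i.
NE contributions = (4, 1, 2); X = 7.
W^NE = (Σα)·X − ½Σα_i² = 7² − ½·21 = 38.5.
Planner sets x_i = Σα_j = 7 for every i, so X^SO = 3·7 = 21.
W^SO = (Σα)·X^SO − ½·3·(Σα)² = (3/2)·7² = 73.5.
Deadweight loss = W^SO − W^NE = 35.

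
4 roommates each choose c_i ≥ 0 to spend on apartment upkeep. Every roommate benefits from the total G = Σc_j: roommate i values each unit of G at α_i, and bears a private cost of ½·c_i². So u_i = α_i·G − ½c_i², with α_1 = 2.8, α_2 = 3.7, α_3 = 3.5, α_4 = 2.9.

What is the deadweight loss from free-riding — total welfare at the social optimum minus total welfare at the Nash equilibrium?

187.505

Roommate i's FOC: ∂u_i/∂c_i = α_i − c_i = 0, so c_i* = α_i.
NE contributions = (2.8, 3.7, 3.5, 2.9); G = 12.9.
W^NE = (Σα)·G − ½Σα_i² = 12.9² − ½·42.19 = 145.315.
Planner sets c_i = Σα_j = 12.9 for every i, so G^SO = 4·12.9 = 51.6.
W^SO = (Σα)·G^SO − ½·4·(Σα)² = (4/2)·12.9² = 332.82.
Deadweight loss = W^SO − W^NE = 187.505.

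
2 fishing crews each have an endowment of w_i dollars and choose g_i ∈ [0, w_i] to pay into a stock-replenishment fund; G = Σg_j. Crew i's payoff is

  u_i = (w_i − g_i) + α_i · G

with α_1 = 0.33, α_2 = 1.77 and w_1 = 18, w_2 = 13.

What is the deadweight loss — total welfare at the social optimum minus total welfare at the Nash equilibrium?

19.8

∂u_i/∂g_i = α_i − 1, so crew i contributes w_i if α_i > 1, else 0.
α_i > 1 for i ∈ {2}; NE contributions (0, 13), G = 13.
W^NE = Σw_i − G^NE + (Σα_i)·G^NE = 31 + 1.1·13 = 45.3.
Planner: ∂(Σu_j)/∂g_i = Σα_j − 1 = 1.1 > 0, so everyone contributes w_i; G^SO = 31, W^SO = 31 + 1.1·31 = 65.1.
Deadweight loss = 19.8.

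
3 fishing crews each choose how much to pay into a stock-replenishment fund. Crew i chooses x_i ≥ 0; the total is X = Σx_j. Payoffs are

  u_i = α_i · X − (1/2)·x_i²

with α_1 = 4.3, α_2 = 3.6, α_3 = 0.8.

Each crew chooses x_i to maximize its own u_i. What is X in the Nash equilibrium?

8.7

Crew i's FOC: ∂u_i/∂x_i = α_i − x_i = 0, so x_i* = α_i.
NE contributions = (4.3, 3.6, 0.8); X = 8.7.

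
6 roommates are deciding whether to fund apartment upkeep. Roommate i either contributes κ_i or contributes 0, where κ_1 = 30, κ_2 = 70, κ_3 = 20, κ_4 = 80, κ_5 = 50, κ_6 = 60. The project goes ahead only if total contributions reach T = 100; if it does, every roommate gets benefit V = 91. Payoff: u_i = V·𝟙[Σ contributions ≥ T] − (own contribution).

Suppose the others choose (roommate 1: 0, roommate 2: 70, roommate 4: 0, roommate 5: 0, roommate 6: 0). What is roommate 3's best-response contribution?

0

Others' total = 70. Even contributing 20 gives 90 < 100: no benefit either way.
Best response: 0.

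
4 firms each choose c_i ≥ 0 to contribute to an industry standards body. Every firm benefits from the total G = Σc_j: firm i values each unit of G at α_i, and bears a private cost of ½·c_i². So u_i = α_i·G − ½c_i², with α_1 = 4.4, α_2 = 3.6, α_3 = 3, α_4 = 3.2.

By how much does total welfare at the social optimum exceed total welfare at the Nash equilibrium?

227.42

Firm i's FOC: ∂u_i/∂c_i = α_i − c_i = 0, so c_i* = α_i.
NE contributions = (4.4, 3.6, 3, 3.2); G = 14.2.
W^NE = (Σα)·G − ½Σα_i² = 14.2² − ½·51.56 = 175.86.
Planner sets c_i = Σα_j = 14.2 for every i, so G^SO = 4·14.2 = 56.8.
W^SO = (Σα)·G^SO − ½·4·(Σα)² = (4/2)·14.2² = 403.28.
Deadweight loss = W^SO − W^NE = 227.42.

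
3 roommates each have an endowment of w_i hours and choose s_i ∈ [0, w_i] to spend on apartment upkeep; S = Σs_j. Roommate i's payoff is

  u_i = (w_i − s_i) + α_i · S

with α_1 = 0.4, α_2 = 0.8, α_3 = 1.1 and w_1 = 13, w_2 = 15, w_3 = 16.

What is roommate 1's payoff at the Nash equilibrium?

19.4

∂u_i/∂s_i = α_i − 1, so roommate i contributes w_i if α_i > 1, else 0.
α_i > 1 for i ∈ {3}; NE contributions (0, 0, 16), S = 16.
u_1 = (13 − 0) + 0.4·16 = 19.4.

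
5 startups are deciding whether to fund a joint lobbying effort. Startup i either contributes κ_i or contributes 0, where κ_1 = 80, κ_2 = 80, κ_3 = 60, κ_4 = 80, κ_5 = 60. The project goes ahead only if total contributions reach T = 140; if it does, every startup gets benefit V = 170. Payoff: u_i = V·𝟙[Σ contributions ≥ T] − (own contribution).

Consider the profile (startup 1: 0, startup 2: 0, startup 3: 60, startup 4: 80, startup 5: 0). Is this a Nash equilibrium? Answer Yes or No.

Total = 140 ≥ 140: provided.
Startup 1 (pledges 0, payoff 170): pledging 80 → total 220, payoff 90. No gain.
Startup 2 (pledges 0, payoff 170): pledging 80 → total 220, payoff 90. No gain.
Startup 3 (pledges 60, payoff 110): dropping to 0 → total 80, payoff 0. No gain.
Startup 4 (pledges 80, payoff 90): dropping to 0 → total 60, payoff 0. No gain.
Startup 5 (pledges 0, payoff 170): pledging 60 → total 200, payoff 110. No gain.

Yes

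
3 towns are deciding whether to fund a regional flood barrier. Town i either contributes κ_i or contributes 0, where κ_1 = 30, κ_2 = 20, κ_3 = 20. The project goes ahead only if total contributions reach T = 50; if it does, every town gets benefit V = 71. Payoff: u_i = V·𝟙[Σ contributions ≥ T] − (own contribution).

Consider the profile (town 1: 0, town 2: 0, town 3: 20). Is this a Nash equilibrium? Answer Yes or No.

Total = 20 < 50: not provided.
Town 1 (pledges 0, payoff 0): pledging 30 → total 50, payoff 41. Profitable deviation.

No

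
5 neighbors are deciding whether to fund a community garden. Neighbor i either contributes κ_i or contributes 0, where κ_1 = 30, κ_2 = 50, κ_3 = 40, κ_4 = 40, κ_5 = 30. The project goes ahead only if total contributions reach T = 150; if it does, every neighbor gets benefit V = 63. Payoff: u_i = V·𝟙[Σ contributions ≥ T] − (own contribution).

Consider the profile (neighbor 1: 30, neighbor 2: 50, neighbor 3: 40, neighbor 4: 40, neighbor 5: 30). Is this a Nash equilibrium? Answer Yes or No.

No

Total = 190 ≥ 150: provided.
Neighbor 1 (pledges 30, payoff 33): dropping to 0 → total 160, payoff 63. Profitable deviation.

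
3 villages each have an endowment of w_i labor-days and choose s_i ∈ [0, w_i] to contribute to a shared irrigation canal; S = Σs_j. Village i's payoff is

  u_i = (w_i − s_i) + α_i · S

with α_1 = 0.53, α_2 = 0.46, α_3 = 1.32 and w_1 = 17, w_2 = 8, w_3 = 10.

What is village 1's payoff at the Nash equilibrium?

∂u_i/∂s_i = α_i − 1, so village i contributes w_i if α_i > 1, else 0.
α_i > 1 for i ∈ {3}; NE contributions (0, 0, 10), S = 10.
u_1 = (17 − 0) + 0.53·10 = 22.3.

22.3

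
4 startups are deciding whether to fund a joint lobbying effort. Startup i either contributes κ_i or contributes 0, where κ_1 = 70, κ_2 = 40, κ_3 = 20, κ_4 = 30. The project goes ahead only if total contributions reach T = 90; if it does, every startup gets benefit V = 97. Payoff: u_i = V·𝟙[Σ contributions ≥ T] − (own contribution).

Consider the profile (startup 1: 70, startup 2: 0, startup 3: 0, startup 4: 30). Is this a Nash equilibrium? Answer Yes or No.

Total = 100 ≥ 90: provided.
Startup 1 (pledges 70, payoff 27): dropping to 0 → total 30, payoff 0. No gain.
Startup 2 (pledges 0, payoff 97): pledging 40 → total 140, payoff 57. No gain.
Startup 3 (pledges 0, payoff 97): pledging 20 → total 120, payoff 77. No gain.
Startup 4 (pledges 30, payoff 67): dropping to 0 → total 70, payoff 0. No gain.

Yes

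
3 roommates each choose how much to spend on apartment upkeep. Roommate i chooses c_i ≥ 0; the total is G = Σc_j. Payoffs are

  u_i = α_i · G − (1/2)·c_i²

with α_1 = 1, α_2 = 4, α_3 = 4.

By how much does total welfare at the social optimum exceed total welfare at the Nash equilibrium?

Roommate i's FOC: ∂u_i/∂c_i = α_i − c_i = 0, so c_i* = α_i.
NE contributions = (1, 4, 4); G = 9.
W^NE = (Σα)·G − ½Σα_i² = 9² − ½·33 = 64.5.
Planner sets c_i = Σα_j = 9 for every i, so G^SO = 3·9 = 27.
W^SO = (Σα)·G^SO − ½·3·(Σα)² = (3/2)·9² = 121.5.
Deadweight loss = W^SO − W^NE = 57.

57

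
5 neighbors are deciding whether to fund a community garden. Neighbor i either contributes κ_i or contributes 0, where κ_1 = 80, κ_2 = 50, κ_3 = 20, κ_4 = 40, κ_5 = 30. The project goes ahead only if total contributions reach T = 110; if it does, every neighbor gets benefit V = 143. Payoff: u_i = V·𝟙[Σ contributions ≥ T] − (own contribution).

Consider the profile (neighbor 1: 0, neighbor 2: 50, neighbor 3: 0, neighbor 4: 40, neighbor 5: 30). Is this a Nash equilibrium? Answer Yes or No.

Total = 120 ≥ 110: provided.
Neighbor 1 (pledges 0, payoff 143): pledging 80 → total 200, payoff 63. No gain.
Neighbor 2 (pledges 50, payoff 93): dropping to 0 → total 70, payoff 0. No gain.
Neighbor 3 (pledges 0, payoff 143): pledging 20 → total 140, payoff 123. No gain.
Neighbor 4 (pledges 40, payoff 103): dropping to 0 → total 80, payoff 0. No gain.
Neighbor 5 (pledges 30, payoff 113): dropping to 0 → total 90, payoff 0. No gain.

Yes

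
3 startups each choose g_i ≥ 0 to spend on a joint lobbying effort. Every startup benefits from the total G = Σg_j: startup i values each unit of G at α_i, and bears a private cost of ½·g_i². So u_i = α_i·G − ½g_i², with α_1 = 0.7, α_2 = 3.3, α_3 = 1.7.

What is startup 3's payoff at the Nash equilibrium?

8.245

Startup i's FOC: ∂u_i/∂g_i = α_i − g_i = 0, so g_i* = α_i.
NE contributions = (0.7, 3.3, 1.7); G = 5.7.
u_3 = α_3·G − ½·(g_3)² = 1.7·5.7 − ½·1.7² = 8.245.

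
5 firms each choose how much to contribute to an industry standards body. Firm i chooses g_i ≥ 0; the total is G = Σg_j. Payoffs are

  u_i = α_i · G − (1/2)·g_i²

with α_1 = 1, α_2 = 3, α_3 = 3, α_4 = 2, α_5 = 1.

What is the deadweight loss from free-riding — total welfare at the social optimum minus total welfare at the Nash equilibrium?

Firm i's FOC: ∂u_i/∂g_i = α_i − g_i = 0, so g_i* = α_i.
NE contributions = (1, 3, 3, 2, 1); G = 10.
W^NE = (Σα)·G − ½Σα_i² = 10² − ½·24 = 88.
Planner sets g_i = Σα_j = 10 for every i, so G^SO = 5·10 = 50.
W^SO = (Σα)·G^SO − ½·5·(Σα)² = (5/2)·10² = 250.
Deadweight loss = W^SO − W^NE = 162.

162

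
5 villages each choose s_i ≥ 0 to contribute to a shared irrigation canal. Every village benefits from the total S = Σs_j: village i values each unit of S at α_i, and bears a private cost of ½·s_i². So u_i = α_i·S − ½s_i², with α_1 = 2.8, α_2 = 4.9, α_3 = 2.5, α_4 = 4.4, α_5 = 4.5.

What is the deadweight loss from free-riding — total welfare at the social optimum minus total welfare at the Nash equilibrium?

586.07

Village i's FOC: ∂u_i/∂s_i = α_i − s_i = 0, so s_i* = α_i.
NE contributions = (2.8, 4.9, 2.5, 4.4, 4.5); S = 19.1.
W^NE = (Σα)·S − ½Σα_i² = 19.1² − ½·77.71 = 325.955.
Planner sets s_i = Σα_j = 19.1 for every i, so S^SO = 5·19.1 = 95.5.
W^SO = (Σα)·S^SO − ½·5·(Σα)² = (5/2)·19.1² = 912.025.
Deadweight loss = W^SO − W^NE = 586.07.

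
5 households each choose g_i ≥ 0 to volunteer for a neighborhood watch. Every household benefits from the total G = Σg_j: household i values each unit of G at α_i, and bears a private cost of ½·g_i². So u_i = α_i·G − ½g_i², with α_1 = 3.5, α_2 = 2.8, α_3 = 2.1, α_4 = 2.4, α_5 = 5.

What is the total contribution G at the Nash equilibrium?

Household i's FOC: ∂u_i/∂g_i = α_i − g_i = 0, so g_i* = α_i.
NE contributions = (3.5, 2.8, 2.1, 2.4, 5); G = 15.8.

15.8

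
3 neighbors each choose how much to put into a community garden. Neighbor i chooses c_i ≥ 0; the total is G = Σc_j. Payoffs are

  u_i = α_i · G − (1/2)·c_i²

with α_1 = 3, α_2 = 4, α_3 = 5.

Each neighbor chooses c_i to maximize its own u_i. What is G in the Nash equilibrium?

12

Neighbor i's FOC: ∂u_i/∂c_i = α_i − c_i = 0, so c_i* = α_i.
NE contributions = (3, 4, 5); G = 12.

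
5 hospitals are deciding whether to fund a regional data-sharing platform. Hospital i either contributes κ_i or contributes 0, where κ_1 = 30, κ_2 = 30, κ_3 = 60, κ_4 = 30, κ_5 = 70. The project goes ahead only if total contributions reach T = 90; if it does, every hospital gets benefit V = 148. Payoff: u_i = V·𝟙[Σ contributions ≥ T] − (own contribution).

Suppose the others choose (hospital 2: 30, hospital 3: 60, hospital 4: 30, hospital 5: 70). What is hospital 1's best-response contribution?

Others' total = 190 ≥ 90; contributing adds cost 30 for no extra benefit.
Best response: 0.

0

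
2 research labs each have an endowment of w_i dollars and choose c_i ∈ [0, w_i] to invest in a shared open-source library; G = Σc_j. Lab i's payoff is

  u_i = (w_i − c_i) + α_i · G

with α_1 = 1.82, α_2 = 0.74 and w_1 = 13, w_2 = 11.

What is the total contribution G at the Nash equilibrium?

13

∂u_i/∂c_i = α_i − 1, so lab i contributes w_i if α_i > 1, else 0.
α_i > 1 for i ∈ {1}; NE contributions (13, 0), G = 13.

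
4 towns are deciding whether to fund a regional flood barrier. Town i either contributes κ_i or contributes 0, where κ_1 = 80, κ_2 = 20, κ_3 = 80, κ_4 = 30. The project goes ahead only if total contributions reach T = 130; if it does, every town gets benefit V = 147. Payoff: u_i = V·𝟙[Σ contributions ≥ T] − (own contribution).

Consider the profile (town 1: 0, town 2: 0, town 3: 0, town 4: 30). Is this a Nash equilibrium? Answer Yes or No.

No

Total = 30 < 130: not provided.
Town 1 (pledges 0, payoff 0): pledging 80 → total 110, payoff -80. No gain.
Town 2 (pledges 0, payoff 0): pledging 20 → total 50, payoff -20. No gain.
Town 3 (pledges 0, payoff 0): pledging 80 → total 110, payoff -80. No gain.
Town 4 (pledges 30, payoff -30): dropping to 0 → total 0, payoff 0. Profitable deviation.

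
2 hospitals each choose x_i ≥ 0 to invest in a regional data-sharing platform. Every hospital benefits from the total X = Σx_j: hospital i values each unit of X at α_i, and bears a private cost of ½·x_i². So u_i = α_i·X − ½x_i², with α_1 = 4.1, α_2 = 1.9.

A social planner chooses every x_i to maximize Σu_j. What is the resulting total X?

12

Planner FOC: ∂(Σu_j)/∂x_i = (Σα_j) − x_i = 0, so x_i^SO = Σα_j = 6 for every i; X^SO = 12.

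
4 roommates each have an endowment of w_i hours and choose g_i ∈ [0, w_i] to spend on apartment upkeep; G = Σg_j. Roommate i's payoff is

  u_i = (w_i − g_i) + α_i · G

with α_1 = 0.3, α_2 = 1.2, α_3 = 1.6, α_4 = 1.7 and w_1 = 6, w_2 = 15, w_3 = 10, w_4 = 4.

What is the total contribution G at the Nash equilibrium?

29

∂u_i/∂g_i = α_i − 1, so roommate i contributes w_i if α_i > 1, else 0.
α_i > 1 for i ∈ {2, 3, 4}; NE contributions (0, 15, 10, 4), G = 29.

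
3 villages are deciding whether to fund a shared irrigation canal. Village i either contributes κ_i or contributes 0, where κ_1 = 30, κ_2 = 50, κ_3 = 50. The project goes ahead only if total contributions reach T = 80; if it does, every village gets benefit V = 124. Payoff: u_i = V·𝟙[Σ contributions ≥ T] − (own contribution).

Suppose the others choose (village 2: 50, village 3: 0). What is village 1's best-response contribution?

30

Others' total = 50. Contributing 30 brings total to 80 ≥ 80: gain V − κ_1 = 94.
Best response: 30.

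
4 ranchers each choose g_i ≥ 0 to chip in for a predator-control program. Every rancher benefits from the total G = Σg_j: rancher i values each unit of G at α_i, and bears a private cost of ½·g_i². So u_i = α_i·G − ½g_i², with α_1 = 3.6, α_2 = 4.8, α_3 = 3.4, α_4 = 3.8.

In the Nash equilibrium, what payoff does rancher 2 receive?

Rancher i's FOC: ∂u_i/∂g_i = α_i − g_i = 0, so g_i* = α_i.
NE contributions = (3.6, 4.8, 3.4, 3.8); G = 15.6.
u_2 = α_2·G − ½·(g_2)² = 4.8·15.6 − ½·4.8² = 63.36.

63.36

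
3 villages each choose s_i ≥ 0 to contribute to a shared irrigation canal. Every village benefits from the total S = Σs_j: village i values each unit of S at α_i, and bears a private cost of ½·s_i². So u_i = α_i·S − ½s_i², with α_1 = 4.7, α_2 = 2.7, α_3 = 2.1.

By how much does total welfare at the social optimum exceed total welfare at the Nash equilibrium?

Village i's FOC: ∂u_i/∂s_i = α_i − s_i = 0, so s_i* = α_i.
NE contributions = (4.7, 2.7, 2.1); S = 9.5.
W^NE = (Σα)·S − ½Σα_i² = 9.5² − ½·33.79 = 73.355.
Planner sets s_i = Σα_j = 9.5 for every i, so S^SO = 3·9.5 = 28.5.
W^SO = (Σα)·S^SO − ½·3·(Σα)² = (3/2)·9.5² = 135.375.
Deadweight loss = W^SO − W^NE = 62.02.

62.02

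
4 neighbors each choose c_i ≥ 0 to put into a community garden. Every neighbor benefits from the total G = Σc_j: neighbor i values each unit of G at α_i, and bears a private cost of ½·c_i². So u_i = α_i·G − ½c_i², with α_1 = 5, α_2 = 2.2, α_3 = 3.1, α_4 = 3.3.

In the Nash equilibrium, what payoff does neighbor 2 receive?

Neighbor i's FOC: ∂u_i/∂c_i = α_i − c_i = 0, so c_i* = α_i.
NE contributions = (5, 2.2, 3.1, 3.3); G = 13.6.
u_2 = α_2·G − ½·(c_2)² = 2.2·13.6 − ½·2.2² = 27.5.

27.5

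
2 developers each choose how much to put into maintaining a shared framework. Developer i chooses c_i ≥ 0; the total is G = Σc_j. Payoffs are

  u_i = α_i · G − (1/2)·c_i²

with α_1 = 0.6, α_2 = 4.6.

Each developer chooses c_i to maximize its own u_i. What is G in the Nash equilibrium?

5.2

Developer i's FOC: ∂u_i/∂c_i = α_i − c_i = 0, so c_i* = α_i.
NE contributions = (0.6, 4.6); G = 5.2.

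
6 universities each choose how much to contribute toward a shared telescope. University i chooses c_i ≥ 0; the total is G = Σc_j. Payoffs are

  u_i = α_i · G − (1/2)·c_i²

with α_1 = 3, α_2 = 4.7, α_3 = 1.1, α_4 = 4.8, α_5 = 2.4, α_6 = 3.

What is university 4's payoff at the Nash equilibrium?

79.68

University i's FOC: ∂u_i/∂c_i = α_i − c_i = 0, so c_i* = α_i.
NE contributions = (3, 4.7, 1.1, 4.8, 2.4, 3); G = 19.
u_4 = α_4·G − ½·(c_4)² = 4.8·19 − ½·4.8² = 79.68.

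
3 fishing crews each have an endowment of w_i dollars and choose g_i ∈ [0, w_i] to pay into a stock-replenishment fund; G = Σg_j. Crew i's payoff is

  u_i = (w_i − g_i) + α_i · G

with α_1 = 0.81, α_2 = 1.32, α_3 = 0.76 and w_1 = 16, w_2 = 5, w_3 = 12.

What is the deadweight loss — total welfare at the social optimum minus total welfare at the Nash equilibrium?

∂u_i/∂g_i = α_i − 1, so crew i contributes w_i if α_i > 1, else 0.
α_i > 1 for i ∈ {2}; NE contributions (0, 5, 0), G = 5.
W^NE = Σw_i − G^NE + (Σα_i)·G^NE = 33 + 1.89·5 = 42.45.
Planner: ∂(Σu_j)/∂g_i = Σα_j − 1 = 1.89 > 0, so everyone contributes w_i; G^SO = 33, W^SO = 33 + 1.89·33 = 95.37.
Deadweight loss = 52.92.

52.92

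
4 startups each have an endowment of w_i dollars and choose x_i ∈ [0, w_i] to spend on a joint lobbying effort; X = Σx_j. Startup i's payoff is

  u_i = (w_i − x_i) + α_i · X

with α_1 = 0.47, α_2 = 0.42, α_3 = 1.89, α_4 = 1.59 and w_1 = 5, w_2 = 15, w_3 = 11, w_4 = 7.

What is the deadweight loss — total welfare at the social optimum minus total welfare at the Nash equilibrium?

∂u_i/∂x_i = α_i − 1, so startup i contributes w_i if α_i > 1, else 0.
α_i > 1 for i ∈ {3, 4}; NE contributions (0, 0, 11, 7), X = 18.
W^NE = Σw_i − X^NE + (Σα_i)·X^NE = 38 + 3.37·18 = 98.66.
Planner: ∂(Σu_j)/∂x_i = Σα_j − 1 = 3.37 > 0, so everyone contributes w_i; X^SO = 38, W^SO = 38 + 3.37·38 = 166.06.
Deadweight loss = 67.4.

67.4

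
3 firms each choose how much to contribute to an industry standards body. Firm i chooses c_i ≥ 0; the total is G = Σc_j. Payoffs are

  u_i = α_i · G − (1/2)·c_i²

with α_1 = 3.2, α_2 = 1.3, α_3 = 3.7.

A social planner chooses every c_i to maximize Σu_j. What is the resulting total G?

Planner FOC: ∂(Σu_j)/∂c_i = (Σα_j) − c_i = 0, so c_i^SO = Σα_j = 8.2 for every i; G^SO = 24.6.

24.6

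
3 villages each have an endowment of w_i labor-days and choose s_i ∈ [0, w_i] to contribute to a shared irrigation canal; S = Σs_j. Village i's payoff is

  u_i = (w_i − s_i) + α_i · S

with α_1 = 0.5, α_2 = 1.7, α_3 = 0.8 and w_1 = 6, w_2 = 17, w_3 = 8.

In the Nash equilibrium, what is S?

17

∂u_i/∂s_i = α_i − 1, so village i contributes w_i if α_i > 1, else 0.
α_i > 1 for i ∈ {2}; NE contributions (0, 17, 0), S = 17.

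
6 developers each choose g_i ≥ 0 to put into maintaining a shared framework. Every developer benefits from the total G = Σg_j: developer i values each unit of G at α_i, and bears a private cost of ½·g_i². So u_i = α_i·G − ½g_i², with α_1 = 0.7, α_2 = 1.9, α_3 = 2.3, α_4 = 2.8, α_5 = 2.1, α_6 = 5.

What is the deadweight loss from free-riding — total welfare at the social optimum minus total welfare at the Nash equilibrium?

Developer i's FOC: ∂u_i/∂g_i = α_i − g_i = 0, so g_i* = α_i.
NE contributions = (0.7, 1.9, 2.3, 2.8, 2.1, 5); G = 14.8.
W^NE = (Σα)·G − ½Σα_i² = 14.8² − ½·46.64 = 195.72.
Planner sets g_i = Σα_j = 14.8 for every i, so G^SO = 6·14.8 = 88.8.
W^SO = (Σα)·G^SO − ½·6·(Σα)² = (6/2)·14.8² = 657.12.
Deadweight loss = W^SO − W^NE = 461.4.

461.4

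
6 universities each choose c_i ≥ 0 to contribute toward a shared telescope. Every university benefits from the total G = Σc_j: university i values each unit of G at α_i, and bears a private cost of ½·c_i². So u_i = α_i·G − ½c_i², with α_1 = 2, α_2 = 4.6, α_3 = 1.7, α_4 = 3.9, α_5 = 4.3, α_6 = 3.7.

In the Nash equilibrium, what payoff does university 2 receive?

University i's FOC: ∂u_i/∂c_i = α_i − c_i = 0, so c_i* = α_i.
NE contributions = (2, 4.6, 1.7, 3.9, 4.3, 3.7); G = 20.2.
u_2 = α_2·G − ½·(c_2)² = 4.6·20.2 − ½·4.6² = 82.34.

82.34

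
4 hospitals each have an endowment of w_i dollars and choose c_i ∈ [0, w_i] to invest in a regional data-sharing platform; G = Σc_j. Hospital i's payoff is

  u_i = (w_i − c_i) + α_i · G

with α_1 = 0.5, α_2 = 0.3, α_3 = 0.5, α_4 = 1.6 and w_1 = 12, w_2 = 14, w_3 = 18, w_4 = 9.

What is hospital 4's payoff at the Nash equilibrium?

∂u_i/∂c_i = α_i − 1, so hospital i contributes w_i if α_i > 1, else 0.
α_i > 1 for i ∈ {4}; NE contributions (0, 0, 0, 9), G = 9.
u_4 = (9 − 9) + 1.6·9 = 14.4.

14.4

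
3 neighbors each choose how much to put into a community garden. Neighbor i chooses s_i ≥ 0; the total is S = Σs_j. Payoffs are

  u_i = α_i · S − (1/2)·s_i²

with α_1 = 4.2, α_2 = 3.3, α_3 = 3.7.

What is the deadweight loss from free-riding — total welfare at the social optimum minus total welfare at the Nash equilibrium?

Neighbor i's FOC: ∂u_i/∂s_i = α_i − s_i = 0, so s_i* = α_i.
NE contributions = (4.2, 3.3, 3.7); S = 11.2.
W^NE = (Σα)·S − ½Σα_i² = 11.2² − ½·42.22 = 104.33.
Planner sets s_i = Σα_j = 11.2 for every i, so S^SO = 3·11.2 = 33.6.
W^SO = (Σα)·S^SO − ½·3·(Σα)² = (3/2)·11.2² = 188.16.
Deadweight loss = W^SO − W^NE = 83.83.

83.83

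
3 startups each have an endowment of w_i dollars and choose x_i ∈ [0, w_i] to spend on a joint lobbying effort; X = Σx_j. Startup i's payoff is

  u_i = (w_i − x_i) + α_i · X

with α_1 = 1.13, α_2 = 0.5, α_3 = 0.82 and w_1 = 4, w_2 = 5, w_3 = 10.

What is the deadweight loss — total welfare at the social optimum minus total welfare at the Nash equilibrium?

21.75

∂u_i/∂x_i = α_i − 1, so startup i contributes w_i if α_i > 1, else 0.
α_i > 1 for i ∈ {1}; NE contributions (4, 0, 0), X = 4.
W^NE = Σw_i − X^NE + (Σα_i)·X^NE = 19 + 1.45·4 = 24.8.
Planner: ∂(Σu_j)/∂x_i = Σα_j − 1 = 1.45 > 0, so everyone contributes w_i; X^SO = 19, W^SO = 19 + 1.45·19 = 46.55.
Deadweight loss = 21.75.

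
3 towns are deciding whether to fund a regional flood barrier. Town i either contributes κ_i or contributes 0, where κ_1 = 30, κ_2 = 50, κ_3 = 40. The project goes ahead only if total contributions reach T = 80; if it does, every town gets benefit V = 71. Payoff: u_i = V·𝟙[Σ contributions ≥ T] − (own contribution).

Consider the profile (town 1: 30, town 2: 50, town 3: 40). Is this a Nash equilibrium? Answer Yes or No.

No

Total = 120 ≥ 80: provided.
Town 1 (pledges 30, payoff 41): dropping to 0 → total 90, payoff 71. Profitable deviation.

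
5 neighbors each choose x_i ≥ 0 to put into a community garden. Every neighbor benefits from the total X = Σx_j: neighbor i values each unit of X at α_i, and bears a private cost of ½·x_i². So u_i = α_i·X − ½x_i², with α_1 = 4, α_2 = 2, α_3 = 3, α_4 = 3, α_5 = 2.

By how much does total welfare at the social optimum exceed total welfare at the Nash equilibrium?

315

Neighbor i's FOC: ∂u_i/∂x_i = α_i − x_i = 0, so x_i* = α_i.
NE contributions = (4, 2, 3, 3, 2); X = 14.
W^NE = (Σα)·X − ½Σα_i² = 14² − ½·42 = 175.
Planner sets x_i = Σα_j = 14 for every i, so X^SO = 5·14 = 70.
W^SO = (Σα)·X^SO − ½·5·(Σα)² = (5/2)·14² = 490.
Deadweight loss = W^SO − W^NE = 315.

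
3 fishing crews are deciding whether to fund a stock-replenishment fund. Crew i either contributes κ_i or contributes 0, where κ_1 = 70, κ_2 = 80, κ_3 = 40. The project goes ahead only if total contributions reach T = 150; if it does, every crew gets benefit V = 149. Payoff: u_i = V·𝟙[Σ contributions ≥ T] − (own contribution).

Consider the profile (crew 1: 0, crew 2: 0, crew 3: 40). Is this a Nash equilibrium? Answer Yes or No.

Total = 40 < 150: not provided.
Crew 1 (pledges 0, payoff 0): pledging 70 → total 110, payoff -70. No gain.
Crew 2 (pledges 0, payoff 0): pledging 80 → total 120, payoff -80. No gain.
Crew 3 (pledges 40, payoff -40): dropping to 0 → total 0, payoff 0. Profitable deviation.

No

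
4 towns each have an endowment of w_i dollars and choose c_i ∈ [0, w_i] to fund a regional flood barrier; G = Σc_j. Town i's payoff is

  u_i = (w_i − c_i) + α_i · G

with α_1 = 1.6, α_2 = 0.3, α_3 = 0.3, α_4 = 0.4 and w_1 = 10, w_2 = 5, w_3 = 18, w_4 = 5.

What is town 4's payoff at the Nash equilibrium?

9

∂u_i/∂c_i = α_i − 1, so town i contributes w_i if α_i > 1, else 0.
α_i > 1 for i ∈ {1}; NE contributions (10, 0, 0, 0), G = 10.
u_4 = (5 − 0) + 0.4·10 = 9.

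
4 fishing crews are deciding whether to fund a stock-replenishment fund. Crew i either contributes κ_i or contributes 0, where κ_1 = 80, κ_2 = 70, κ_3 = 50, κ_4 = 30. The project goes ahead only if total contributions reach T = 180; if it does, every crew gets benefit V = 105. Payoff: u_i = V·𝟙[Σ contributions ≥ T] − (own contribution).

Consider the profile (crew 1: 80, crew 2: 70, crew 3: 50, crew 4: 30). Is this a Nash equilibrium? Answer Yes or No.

Total = 230 ≥ 180: provided.
Crew 1 (pledges 80, payoff 25): dropping to 0 → total 150, payoff 0. No gain.
Crew 2 (pledges 70, payoff 35): dropping to 0 → total 160, payoff 0. No gain.
Crew 3 (pledges 50, payoff 55): dropping to 0 → total 180, payoff 105. Profitable deviation.

No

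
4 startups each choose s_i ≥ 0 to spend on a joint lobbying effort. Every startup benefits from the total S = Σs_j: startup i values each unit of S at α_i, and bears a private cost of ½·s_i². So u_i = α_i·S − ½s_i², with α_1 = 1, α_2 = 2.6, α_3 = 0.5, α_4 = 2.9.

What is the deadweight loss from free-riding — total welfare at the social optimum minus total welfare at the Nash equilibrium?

Startup i's FOC: ∂u_i/∂s_i = α_i − s_i = 0, so s_i* = α_i.
NE contributions = (1, 2.6, 0.5, 2.9); S = 7.
W^NE = (Σα)·S − ½Σα_i² = 7² − ½·16.42 = 40.79.
Planner sets s_i = Σα_j = 7 for every i, so S^SO = 4·7 = 28.
W^SO = (Σα)·S^SO − ½·4·(Σα)² = (4/2)·7² = 98.
Deadweight loss = W^SO − W^NE = 57.21.

57.21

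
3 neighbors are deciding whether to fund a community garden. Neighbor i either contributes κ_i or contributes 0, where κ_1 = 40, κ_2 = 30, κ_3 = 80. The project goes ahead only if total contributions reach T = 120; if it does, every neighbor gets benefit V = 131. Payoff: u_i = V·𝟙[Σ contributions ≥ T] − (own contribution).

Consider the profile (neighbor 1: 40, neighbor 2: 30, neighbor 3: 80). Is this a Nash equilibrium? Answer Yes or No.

No

Total = 150 ≥ 120: provided.
Neighbor 1 (pledges 40, payoff 91): dropping to 0 → total 110, payoff 0. No gain.
Neighbor 2 (pledges 30, payoff 101): dropping to 0 → total 120, payoff 131. Profitable deviation.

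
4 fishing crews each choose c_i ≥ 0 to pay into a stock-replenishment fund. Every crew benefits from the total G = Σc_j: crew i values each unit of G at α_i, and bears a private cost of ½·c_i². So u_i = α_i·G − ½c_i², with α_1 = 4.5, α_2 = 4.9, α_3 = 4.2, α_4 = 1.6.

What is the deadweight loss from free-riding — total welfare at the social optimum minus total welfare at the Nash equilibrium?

Crew i's FOC: ∂u_i/∂c_i = α_i − c_i = 0, so c_i* = α_i.
NE contributions = (4.5, 4.9, 4.2, 1.6); G = 15.2.
W^NE = (Σα)·G − ½Σα_i² = 15.2² − ½·64.46 = 198.81.
Planner sets c_i = Σα_j = 15.2 for every i, so G^SO = 4·15.2 = 60.8.
W^SO = (Σα)·G^SO − ½·4·(Σα)² = (4/2)·15.2² = 462.08.
Deadweight loss = W^SO − W^NE = 263.27.

263.27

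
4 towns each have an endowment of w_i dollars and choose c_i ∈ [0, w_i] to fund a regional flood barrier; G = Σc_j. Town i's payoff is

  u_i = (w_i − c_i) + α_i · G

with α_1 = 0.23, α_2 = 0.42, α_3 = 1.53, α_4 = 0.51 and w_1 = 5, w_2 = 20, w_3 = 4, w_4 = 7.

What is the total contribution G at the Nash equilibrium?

4

∂u_i/∂c_i = α_i − 1, so town i contributes w_i if α_i > 1, else 0.
α_i > 1 for i ∈ {3}; NE contributions (0, 0, 4, 0), G = 4.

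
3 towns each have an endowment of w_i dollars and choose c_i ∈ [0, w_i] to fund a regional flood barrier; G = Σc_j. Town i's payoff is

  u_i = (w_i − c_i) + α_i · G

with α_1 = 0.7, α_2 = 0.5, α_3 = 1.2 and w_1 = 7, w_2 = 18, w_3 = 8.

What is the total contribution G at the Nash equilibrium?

∂u_i/∂c_i = α_i − 1, so town i contributes w_i if α_i > 1, else 0.
α_i > 1 for i ∈ {3}; NE contributions (0, 0, 8), G = 8.

8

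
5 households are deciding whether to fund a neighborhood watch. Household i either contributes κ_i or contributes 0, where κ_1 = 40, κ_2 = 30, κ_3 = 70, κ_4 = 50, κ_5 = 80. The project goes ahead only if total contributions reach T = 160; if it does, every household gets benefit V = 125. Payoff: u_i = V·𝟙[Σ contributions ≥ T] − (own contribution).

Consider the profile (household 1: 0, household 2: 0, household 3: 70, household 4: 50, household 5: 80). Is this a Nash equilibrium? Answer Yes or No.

Yes

Total = 200 ≥ 160: provided.
Household 1 (pledges 0, payoff 125): pledging 40 → total 240, payoff 85. No gain.
Household 2 (pledges 0, payoff 125): pledging 30 → total 230, payoff 95. No gain.
Household 3 (pledges 70, payoff 55): dropping to 0 → total 130, payoff 0. No gain.
Household 4 (pledges 50, payoff 75): dropping to 0 → total 150, payoff 0. No gain.
Household 5 (pledges 80, payoff 45): dropping to 0 → total 120, payoff 0. No gain.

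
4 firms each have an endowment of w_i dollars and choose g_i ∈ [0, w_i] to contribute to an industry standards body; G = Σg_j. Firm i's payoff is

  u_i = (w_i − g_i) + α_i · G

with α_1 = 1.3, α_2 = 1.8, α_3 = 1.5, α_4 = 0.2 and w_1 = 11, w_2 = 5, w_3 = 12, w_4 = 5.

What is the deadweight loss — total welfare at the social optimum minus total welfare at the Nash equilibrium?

∂u_i/∂g_i = α_i − 1, so firm i contributes w_i if α_i > 1, else 0.
α_i > 1 for i ∈ {1, 2, 3}; NE contributions (11, 5, 12, 0), G = 28.
W^NE = Σw_i − G^NE + (Σα_i)·G^NE = 33 + 3.8·28 = 139.4.
Planner: ∂(Σu_j)/∂g_i = Σα_j − 1 = 3.8 > 0, so everyone contributes w_i; G^SO = 33, W^SO = 33 + 3.8·33 = 158.4.
Deadweight loss = 19.

19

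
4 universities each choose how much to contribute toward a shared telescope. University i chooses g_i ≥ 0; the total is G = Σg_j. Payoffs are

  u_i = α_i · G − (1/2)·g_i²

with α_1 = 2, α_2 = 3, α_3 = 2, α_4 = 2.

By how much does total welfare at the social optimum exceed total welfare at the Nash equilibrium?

University i's FOC: ∂u_i/∂g_i = α_i − g_i = 0, so g_i* = α_i.
NE contributions = (2, 3, 2, 2); G = 9.
W^NE = (Σα)·G − ½Σα_i² = 9² − ½·21 = 70.5.
Planner sets g_i = Σα_j = 9 for every i, so G^SO = 4·9 = 36.
W^SO = (Σα)·G^SO − ½·4·(Σα)² = (4/2)·9² = 162.
Deadweight loss = W^SO − W^NE = 91.5.

91.5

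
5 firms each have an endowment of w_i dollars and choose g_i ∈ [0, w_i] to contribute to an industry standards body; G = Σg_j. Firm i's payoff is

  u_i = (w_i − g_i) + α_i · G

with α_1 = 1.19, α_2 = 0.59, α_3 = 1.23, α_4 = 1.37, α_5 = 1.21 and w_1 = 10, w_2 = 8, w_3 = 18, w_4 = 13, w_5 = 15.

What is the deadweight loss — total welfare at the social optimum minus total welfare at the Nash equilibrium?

36.72

∂u_i/∂g_i = α_i − 1, so firm i contributes w_i if α_i > 1, else 0.
α_i > 1 for i ∈ {1, 3, 4, 5}; NE contributions (10, 0, 18, 13, 15), G = 56.
W^NE = Σw_i − G^NE + (Σα_i)·G^NE = 64 + 4.59·56 = 321.04.
Planner: ∂(Σu_j)/∂g_i = Σα_j − 1 = 4.59 > 0, so everyone contributes w_i; G^SO = 64, W^SO = 64 + 4.59·64 = 357.76.
Deadweight loss = 36.72.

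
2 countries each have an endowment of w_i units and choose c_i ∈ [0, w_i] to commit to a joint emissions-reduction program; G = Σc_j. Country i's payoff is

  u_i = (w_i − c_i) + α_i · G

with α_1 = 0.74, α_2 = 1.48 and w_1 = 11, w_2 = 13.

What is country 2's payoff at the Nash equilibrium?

19.24

∂u_i/∂c_i = α_i − 1, so country i contributes w_i if α_i > 1, else 0.
α_i > 1 for i ∈ {2}; NE contributions (0, 13), G = 13.
u_2 = (13 − 13) + 1.48·13 = 19.24.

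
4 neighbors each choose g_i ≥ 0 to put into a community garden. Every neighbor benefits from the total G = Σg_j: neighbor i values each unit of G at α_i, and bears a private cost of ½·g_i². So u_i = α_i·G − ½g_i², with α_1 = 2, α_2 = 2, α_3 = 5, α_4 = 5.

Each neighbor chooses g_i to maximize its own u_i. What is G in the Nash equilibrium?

14

Neighbor i's FOC: ∂u_i/∂g_i = α_i − g_i = 0, so g_i* = α_i.
NE contributions = (2, 2, 5, 5); G = 14.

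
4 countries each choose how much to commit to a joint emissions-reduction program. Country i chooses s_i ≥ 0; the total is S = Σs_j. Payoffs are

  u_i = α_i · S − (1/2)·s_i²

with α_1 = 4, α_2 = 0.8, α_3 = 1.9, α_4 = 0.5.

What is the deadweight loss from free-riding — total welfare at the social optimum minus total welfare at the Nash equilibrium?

62.09

Country i's FOC: ∂u_i/∂s_i = α_i − s_i = 0, so s_i* = α_i.
NE contributions = (4, 0.8, 1.9, 0.5); S = 7.2.
W^NE = (Σα)·S − ½Σα_i² = 7.2² − ½·20.5 = 41.59.
Planner sets s_i = Σα_j = 7.2 for every i, so S^SO = 4·7.2 = 28.8.
W^SO = (Σα)·S^SO − ½·4·(Σα)² = (4/2)·7.2² = 103.68.
Deadweight loss = W^SO − W^NE = 62.09.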